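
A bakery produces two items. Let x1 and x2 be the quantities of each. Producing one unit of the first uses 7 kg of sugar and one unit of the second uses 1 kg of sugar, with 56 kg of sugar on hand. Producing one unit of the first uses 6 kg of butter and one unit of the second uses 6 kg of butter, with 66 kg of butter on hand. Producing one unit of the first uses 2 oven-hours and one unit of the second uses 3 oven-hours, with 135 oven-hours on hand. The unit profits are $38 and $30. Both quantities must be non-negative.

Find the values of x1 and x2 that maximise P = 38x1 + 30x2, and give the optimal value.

x1 = 15/2, x2 = 7/2, maximum P = 390

Feasible corners and P = 38x1 + 30x2:
  (0, 0) → P = 0
  (0, 11) → P = 330
  (8, 0) → P = 304
  (15/2, 7/2) → P = 390

The optimum lies where 7x1 + x2 = 56 and 6x1 + 6x2 = 66.
Solving simultaneously gives x1 = 15/2, x2 = 7/2.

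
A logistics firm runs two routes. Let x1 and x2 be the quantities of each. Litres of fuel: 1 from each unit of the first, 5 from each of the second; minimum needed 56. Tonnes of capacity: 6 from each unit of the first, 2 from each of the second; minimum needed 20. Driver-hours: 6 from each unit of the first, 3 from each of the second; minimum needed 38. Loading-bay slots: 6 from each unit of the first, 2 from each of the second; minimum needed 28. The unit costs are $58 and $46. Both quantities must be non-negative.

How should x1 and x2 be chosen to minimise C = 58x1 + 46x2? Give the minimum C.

x1 = 1, x2 = 11, minimum C = 564

Extreme points and C = 58x1 + 46x2:
  (0, 14) → C = 644
  (56, 0) → C = 3248
  (1, 11) → C = 564
The feasible region is unbounded (it extends along (0, 1), (1, 0)), but C strictly increases along every unbounded feasible direction, so there is no improving ray and the minimum is attained at a vertex.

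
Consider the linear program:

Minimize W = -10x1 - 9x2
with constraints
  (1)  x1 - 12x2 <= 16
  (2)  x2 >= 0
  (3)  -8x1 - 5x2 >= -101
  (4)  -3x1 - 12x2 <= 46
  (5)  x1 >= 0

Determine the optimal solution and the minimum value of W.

Feasible corners and W = -10x1 - 9x2:
  (101/8, 0) → W = -505/4
  (0, 0) → W = 0
  (0, 101/5) → W = -909/5

The binding constraints are -8x1 - 5x2 = -101 and x1 = 0.
Solving simultaneously gives x1 = 0, x2 = 101/5.

x1 = 0, x2 = 101/5, minimum W = -909/5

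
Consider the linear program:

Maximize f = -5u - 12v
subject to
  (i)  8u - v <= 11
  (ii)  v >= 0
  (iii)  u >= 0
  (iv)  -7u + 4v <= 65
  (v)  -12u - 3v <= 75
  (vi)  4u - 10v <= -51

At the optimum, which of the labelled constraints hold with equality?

(iii) and (vi)

Corner points and f = -5u - 12v:
  (109/25, 597/25) → f = -7709/25
  (161/76, 113/19) → f = -6229/76
  (0, 65/4) → f = -195
  (0, 51/10) → f = -306/5

The maximum is at (0, 51/10). Substituting into each constraint, equality holds for (iii) and (vi); the remaining constraints have slack.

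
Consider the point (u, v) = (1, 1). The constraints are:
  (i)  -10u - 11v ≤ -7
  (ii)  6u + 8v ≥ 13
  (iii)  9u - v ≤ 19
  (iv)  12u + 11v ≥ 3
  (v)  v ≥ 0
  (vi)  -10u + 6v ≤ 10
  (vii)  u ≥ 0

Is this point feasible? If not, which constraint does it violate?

feasible

(i): -21 ≤ -7 ✓
(ii): 14 ≥ 13 ✓
(iii): 8 ≤ 19 ✓
(iv): 23 ≥ 3 ✓
(v): 1 ≥ 0 ✓
(vi): -4 ≤ 10 ✓
(vii): 1 ≥ 0 ✓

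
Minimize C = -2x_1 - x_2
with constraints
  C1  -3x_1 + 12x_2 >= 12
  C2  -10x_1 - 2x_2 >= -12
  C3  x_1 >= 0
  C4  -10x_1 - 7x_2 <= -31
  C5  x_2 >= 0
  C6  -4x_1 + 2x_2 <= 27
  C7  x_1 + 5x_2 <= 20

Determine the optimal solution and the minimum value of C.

Extreme points and C = -2x_1 - x_2:
  (11/25, 19/5) → C = -117/25
  (5/12, 47/12) → C = -19/4
  (15/43, 169/43) → C = -199/43

The optimum lies where -10x_1 - 2x_2 = -12 and x_1 + 5x_2 = 20.
Solving simultaneously gives x_1 = 5/12, x_2 = 47/12.

x_1 = 5/12, x_2 = 47/12, minimum C = -19/4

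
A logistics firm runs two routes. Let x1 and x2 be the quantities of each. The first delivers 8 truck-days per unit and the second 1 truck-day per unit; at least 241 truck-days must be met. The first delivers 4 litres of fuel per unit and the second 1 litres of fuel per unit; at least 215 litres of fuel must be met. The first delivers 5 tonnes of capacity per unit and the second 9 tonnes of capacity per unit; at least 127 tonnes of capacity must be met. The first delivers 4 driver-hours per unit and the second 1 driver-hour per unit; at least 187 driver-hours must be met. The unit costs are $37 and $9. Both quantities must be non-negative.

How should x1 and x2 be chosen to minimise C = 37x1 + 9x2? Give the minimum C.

Vertices and C = 37x1 + 9x2:
  (0, 241) → C = 2169
  (215/4, 0) → C = 7955/4
  (13/2, 189) → C = 3883/2
The feasible region is unbounded (it extends along (0, 1), (1, 0)), but C strictly increases along every unbounded feasible direction, so there is no improving ray and the minimum is attained at a vertex.

The binding constraints are 8x1 + x2 = 241 and 4x1 + x2 = 215.
Solving simultaneously gives x1 = 13/2, x2 = 189.

x1 = 13/2, x2 = 189, minimum C = 3883/2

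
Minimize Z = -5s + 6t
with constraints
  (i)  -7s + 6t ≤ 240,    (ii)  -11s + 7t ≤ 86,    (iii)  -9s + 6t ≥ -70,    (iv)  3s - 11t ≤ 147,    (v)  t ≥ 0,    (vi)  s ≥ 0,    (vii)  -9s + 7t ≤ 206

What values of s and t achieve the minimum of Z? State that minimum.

s = 70/9, t = 0, minimum Z = -350/9

Extreme points and Z = -5s + 6t:
  (155, 1325/6) → Z = 550
  (444/5, 718/5) → Z = 2088/5
  (0, 86/7) → Z = 516/7
  (60, 746/7) → Z = 2376/7
  (70/9, 0) → Z = -350/9
  (0, 0) → Z = 0

The binding constraints are -9s + 6t = -70 and t = 0.
Solving simultaneously gives s = 70/9, t = 0.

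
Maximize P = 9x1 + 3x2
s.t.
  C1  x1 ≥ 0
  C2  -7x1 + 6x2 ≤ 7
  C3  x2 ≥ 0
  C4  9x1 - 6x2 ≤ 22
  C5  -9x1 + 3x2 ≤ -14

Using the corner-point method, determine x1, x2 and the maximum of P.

x1 = 29/2, x2 = 217/12, maximum P = 739/4

Feasible corners and P = 9x1 + 3x2:
  (29/2, 217/12) → P = 739/4
  (35/11, 161/33) → P = 476/11
  (22/9, 0) → P = 22
  (14/9, 0) → P = 14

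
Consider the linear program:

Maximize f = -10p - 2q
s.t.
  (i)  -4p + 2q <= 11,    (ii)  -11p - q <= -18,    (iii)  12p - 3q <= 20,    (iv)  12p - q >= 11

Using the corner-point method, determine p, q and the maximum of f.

Extreme points and f = -10p - 2q:
  (73/12, 53/3) → f = -577/6
  (33/20, 44/5) → f = -341/10
  (74/45, -4/45) → f = -244/15
  (29/23, 95/23) → f = -480/23

The optimum lies where -11p - q = -18 and 12p - 3q = 20.
Solving simultaneously gives p = 74/45, q = -4/45.

p = 74/45, q = -4/45, maximum f = -244/15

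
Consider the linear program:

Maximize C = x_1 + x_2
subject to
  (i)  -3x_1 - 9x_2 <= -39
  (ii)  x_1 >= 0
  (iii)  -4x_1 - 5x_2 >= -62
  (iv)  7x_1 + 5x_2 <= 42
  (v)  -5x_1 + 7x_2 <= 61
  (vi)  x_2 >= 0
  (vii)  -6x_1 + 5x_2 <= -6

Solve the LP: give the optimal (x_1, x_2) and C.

The optimum lies where 7x_1 + 5x_2 = 42 and -6x_1 + 5x_2 = -6.
Solving simultaneously gives x_1 = 48/13, x_2 = 42/13.

x_1 = 48/13, x_2 = 42/13, maximum C = 90/13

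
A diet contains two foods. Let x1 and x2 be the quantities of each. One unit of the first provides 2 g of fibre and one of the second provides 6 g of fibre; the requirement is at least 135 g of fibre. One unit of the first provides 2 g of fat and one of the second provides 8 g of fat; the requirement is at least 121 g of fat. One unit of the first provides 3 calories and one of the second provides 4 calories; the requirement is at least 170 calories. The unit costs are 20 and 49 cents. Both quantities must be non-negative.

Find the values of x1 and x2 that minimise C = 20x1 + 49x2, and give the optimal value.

x1 = 48, x2 = 13/2, minimum C = 2557/2

Extreme points and C = 20x1 + 49x2:
  (0, 85/2) → C = 4165/2
  (135/2, 0) → C = 1350
  (48, 13/2) → C = 2557/2
The feasible region is unbounded (it extends along (0, 1), (1, 0)), but C strictly increases along every unbounded feasible direction, so there is no improving ray and the minimum is attained at a vertex.

At the optimal vertex, 2x1 + 6x2 = 135 and 3x1 + 4x2 = 170.
Solving simultaneously gives x1 = 48, x2 = 13/2.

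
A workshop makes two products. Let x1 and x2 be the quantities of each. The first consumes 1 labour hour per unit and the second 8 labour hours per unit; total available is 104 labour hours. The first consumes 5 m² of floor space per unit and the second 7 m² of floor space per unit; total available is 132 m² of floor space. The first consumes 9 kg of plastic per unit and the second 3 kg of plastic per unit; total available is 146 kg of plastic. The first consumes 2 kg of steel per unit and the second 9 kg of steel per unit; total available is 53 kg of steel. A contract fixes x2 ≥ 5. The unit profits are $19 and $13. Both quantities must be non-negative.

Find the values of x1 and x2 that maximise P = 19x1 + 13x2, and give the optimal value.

x1 = 4, x2 = 5, maximum P = 141

Vertices and P = 19x1 + 13x2:
  (0, 53/9) → P = 689/9
  (0, 5) → P = 65
  (4, 5) → P = 141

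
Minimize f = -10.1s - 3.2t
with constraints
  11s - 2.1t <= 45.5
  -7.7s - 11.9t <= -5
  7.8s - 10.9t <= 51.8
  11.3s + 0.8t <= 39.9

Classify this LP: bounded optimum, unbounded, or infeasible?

From the feasible point (47081/12831, -25073/12831), moving in the direction (-0.8, 11.3) keeps every constraint satisfied while f decreases without bound.

unbounded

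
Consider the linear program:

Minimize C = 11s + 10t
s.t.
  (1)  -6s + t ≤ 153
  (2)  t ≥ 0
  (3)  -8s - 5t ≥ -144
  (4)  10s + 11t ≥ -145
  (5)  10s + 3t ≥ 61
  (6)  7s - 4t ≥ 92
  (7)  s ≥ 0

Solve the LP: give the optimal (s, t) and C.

Corner points and C = 11s + 10t:
  (18, 0) → C = 198
  (92/7, 0) → C = 1012/7
  (1036/67, 272/67) → C = 14116/67

At the optimal vertex, t = 0 and 7s - 4t = 92.
Solving simultaneously gives s = 92/7, t = 0.

s = 92/7, t = 0, minimum C = 1012/7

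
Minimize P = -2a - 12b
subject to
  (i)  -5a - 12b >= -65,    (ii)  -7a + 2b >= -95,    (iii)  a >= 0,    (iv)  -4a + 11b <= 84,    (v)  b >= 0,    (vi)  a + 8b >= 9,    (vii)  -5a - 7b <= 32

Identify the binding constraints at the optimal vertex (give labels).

Vertices and P = -2a - 12b:
  (0, 65/12) → P = -65
  (13, 0) → P = -26
  (0, 9/8) → P = -27/2
  (9, 0) → P = -18

The minimum is at (0, 65/12). Substituting into each constraint, equality holds for (i) and (iii); the remaining constraints have slack.

(i) and (iii)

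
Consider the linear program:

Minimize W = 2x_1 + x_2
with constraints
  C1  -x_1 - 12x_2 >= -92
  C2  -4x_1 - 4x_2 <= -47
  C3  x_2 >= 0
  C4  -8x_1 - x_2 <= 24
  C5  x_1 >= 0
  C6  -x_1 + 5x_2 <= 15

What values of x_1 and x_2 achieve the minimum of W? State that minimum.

x_1 = 175/24, x_2 = 107/24, minimum W = 457/24

Feasible corners and W = 2x_1 + x_2:
  (92, 0) → W = 184
  (280/17, 107/17) → W = 667/17
  (47/4, 0) → W = 47/2
  (175/24, 107/24) → W = 457/24

The optimum lies where -4x_1 - 4x_2 = -47 and -x_1 + 5x_2 = 15.
Solving simultaneously gives x_1 = 175/24, x_2 = 107/24.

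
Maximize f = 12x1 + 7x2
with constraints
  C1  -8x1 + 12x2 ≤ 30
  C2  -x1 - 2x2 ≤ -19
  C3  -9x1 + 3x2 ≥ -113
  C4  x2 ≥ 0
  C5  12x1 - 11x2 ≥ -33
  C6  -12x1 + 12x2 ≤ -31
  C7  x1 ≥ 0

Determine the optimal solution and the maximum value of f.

Corner points and f = 12x1 + 7x2:
  (241/14, 587/42) → f = 12785/42
  (61/4, 38/3) → f = 815/3
  (283/21, 58/21) → f = 3802/21
  (145/18, 197/36) → f = 4859/36

The optimum lies where -8x1 + 12x2 = 30 and -9x1 + 3x2 = -113.
Solving simultaneously gives x1 = 241/14, x2 = 587/42.

x1 = 241/14, x2 = 587/42, maximum f = 12785/42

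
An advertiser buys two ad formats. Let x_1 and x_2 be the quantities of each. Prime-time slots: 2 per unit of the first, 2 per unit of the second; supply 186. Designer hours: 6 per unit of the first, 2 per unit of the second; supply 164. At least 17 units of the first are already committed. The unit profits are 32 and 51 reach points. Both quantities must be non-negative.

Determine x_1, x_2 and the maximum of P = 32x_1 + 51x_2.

x_1 = 17, x_2 = 31, maximum P = 2125

Extreme points and P = 32x_1 + 51x_2:
  (82/3, 0) → P = 2624/3
  (17, 0) → P = 544
  (17, 31) → P = 2125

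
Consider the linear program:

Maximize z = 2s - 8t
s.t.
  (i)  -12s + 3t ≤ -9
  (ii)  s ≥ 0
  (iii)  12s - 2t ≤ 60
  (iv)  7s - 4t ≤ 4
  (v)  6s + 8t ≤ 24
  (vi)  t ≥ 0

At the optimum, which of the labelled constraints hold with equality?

(i) and (iv)

Vertices and z = 2s - 8t:
  (8/9, 5/9) → z = -8/3
  (24/19, 39/19) → z = -264/19
  (8/5, 9/5) → z = -56/5

The maximum is at (8/9, 5/9). Substituting into each constraint, equality holds for (i) and (iv); the remaining constraints have slack.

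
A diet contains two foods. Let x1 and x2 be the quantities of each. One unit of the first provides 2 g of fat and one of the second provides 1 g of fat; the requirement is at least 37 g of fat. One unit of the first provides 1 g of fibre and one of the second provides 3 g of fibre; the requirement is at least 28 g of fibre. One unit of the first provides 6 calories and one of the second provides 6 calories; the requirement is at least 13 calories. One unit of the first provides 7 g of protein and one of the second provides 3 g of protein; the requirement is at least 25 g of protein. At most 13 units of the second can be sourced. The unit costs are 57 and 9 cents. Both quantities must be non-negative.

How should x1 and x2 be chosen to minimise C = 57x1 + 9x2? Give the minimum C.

x1 = 12, x2 = 13, minimum C = 801

The feasible region is unbounded (it extends along (1, 0)), but C strictly increases along every unbounded feasible direction, so there is no improving ray and the minimum is attained at a vertex.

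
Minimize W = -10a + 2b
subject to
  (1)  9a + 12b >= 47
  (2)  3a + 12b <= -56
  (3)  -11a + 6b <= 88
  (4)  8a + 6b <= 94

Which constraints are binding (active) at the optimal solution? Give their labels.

Feasible corners and W = -10a + 2b:
  (103/6, -215/24) → W = -2275/12
  (141/7, -235/21) → W = -4700/21
  (244/13, -365/39) → W = -8050/39

The minimum is at (141/7, -235/21). Substituting into each constraint, equality holds for (1) and (4); the remaining constraints have slack.

(1) and (4)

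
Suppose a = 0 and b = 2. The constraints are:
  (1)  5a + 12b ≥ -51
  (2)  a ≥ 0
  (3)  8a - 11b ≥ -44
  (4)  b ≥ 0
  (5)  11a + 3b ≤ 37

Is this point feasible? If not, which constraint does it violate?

(1): 24 ≥ -51 ✓
(2): 0 ≥ 0 ✓
(3): -22 ≥ -44 ✓
(4): 2 ≥ 0 ✓
(5): 6 ≤ 37 ✓

feasible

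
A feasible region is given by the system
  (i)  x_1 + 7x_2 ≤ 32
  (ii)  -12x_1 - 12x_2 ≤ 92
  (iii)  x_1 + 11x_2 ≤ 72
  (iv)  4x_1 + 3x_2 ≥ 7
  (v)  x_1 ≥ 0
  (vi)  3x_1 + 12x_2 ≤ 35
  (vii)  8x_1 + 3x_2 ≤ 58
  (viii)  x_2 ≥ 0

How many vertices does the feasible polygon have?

The feasible vertices (each the meet of two boundaries and inside every other half-plane) are:
  (0, 7/3)
  (7/4, 0)
  (0, 35/12)
  (197/29, 106/87)
  (29/4, 0)

5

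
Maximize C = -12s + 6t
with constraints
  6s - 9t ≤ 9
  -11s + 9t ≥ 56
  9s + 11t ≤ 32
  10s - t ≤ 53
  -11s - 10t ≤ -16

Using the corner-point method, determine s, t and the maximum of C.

Corner points and C = -12s + 6t:
  (-164/101, 428/101) → C = 4536/101
  (-416/209, 72/19) → C = 9744/209
  (-144/31, 208/31) → C = 96

At the optimal vertex, 9s + 11t = 32 and -11s - 10t = -16.
Solving simultaneously gives s = -144/31, t = 208/31.

s = -144/31, t = 208/31, maximum C = 96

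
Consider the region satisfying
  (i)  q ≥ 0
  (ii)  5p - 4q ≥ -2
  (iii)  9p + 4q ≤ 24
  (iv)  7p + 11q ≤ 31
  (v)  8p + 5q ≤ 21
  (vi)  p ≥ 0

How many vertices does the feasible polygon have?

5

Of the 15 pairwise boundary intersections, those satisfying every inequality are:
  (21/8, 0)
  (0, 0)
  (102/83, 169/83)
  (0, 1/2)
  (76/53, 101/53)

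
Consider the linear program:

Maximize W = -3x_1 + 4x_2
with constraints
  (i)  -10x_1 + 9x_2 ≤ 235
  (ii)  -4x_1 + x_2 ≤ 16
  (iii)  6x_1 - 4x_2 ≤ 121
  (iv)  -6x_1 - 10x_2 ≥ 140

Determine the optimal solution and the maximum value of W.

x_1 = -150/23, x_2 = -232/23, maximum W = -478/23

Extreme points and W = -3x_1 + 4x_2:
  (-37/2, -58) → W = -353/2
  (-150/23, -232/23) → W = -478/23
  (325/42, -261/14) → W = -1369/14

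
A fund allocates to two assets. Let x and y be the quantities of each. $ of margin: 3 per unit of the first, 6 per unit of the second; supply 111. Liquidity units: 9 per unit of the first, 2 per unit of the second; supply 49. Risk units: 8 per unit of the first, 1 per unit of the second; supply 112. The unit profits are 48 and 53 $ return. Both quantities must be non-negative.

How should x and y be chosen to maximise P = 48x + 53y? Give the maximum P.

x = 3/2, y = 71/4, maximum P = 4051/4

Vertices and P = 48x + 53y:
  (0, 0) → P = 0
  (0, 37/2) → P = 1961/2
  (49/9, 0) → P = 784/3
  (3/2, 71/4) → P = 4051/4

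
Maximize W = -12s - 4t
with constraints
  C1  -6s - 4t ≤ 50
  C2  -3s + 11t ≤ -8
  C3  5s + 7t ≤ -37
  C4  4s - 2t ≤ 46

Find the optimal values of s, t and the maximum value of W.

s = -259/39, t = -33/13, maximum W = 1168/13

Corner points and W = -12s - 4t:
  (-259/39, -33/13) → W = 1168/13
  (3, -17) → W = 32
  (-351/76, -151/76) → W = 1204/19
  (124/19, -189/19) → W = -732/19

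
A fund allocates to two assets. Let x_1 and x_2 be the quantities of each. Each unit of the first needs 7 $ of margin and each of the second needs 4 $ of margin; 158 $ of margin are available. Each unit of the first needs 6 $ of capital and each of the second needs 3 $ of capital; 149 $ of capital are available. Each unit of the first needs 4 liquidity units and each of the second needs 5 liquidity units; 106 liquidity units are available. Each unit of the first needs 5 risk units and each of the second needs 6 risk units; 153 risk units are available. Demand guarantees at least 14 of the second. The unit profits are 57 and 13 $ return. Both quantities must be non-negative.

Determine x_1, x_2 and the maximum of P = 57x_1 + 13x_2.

x_1 = 9, x_2 = 14, maximum P = 695

Vertices and P = 57x_1 + 13x_2:
  (0, 106/5) → P = 1378/5
  (0, 14) → P = 182
  (9, 14) → P = 695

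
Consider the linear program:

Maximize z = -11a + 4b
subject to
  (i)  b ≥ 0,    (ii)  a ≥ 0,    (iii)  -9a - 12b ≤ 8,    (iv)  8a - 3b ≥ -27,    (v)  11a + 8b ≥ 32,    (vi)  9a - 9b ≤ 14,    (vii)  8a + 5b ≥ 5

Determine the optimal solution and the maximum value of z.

a = 0, b = 9, maximum z = 36

Vertices and z = -11a + 4b:
  (0, 9) → z = 36
  (0, 4) → z = 16
  (400/171, 134/171) → z = -1288/57
The feasible region is unbounded (it extends along (3, 8), (1, 1)), but z strictly decreases along every unbounded feasible direction, so there is no improving ray and the maximum is attained at a vertex.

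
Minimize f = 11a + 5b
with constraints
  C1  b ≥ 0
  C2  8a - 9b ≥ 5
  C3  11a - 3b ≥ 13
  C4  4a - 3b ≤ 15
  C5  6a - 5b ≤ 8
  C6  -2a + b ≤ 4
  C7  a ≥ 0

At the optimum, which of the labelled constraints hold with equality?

Feasible corners and f = 11a + 5b:
  (13/11, 0) → f = 13
  (4/3, 0) → f = 44/3
  (34/25, 49/75) → f = 1367/75
  (47/14, 17/7) → f = 687/14

The minimum is at (13/11, 0). Substituting into each constraint, equality holds for C1 and C3; the remaining constraints have slack.

C1 and C3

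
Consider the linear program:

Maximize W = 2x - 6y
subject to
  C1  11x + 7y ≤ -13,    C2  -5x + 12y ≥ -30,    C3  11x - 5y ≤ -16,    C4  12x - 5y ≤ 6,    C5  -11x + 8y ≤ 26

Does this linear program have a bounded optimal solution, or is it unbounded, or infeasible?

Vertices and W = 2x - 6y:
  (-59/44, 1/4) → W = -46/11
  (-26/15, 13/15) → W = -26/3
  (-342/107, -410/107) → W = 1776/107
  (-6, -5) → W = 18
The feasible region has finitely many vertices and no improving ray; the maximum is 18 at (-6, -5).

bounded optimum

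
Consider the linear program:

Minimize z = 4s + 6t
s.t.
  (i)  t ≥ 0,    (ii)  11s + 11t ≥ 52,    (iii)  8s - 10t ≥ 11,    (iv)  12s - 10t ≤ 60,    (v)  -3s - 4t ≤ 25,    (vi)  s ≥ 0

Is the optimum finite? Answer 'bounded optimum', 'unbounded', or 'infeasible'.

bounded optimum

Corner points and z = 4s + 6t:
  (52/11, 0) → z = 208/11
  (5, 0) → z = 20
  (641/198, 295/198) → z = 197/9
  (49/4, 87/10) → z = 506/5
The feasible region has finitely many vertices and no improving ray; the minimum is 208/11 at (52/11, 0).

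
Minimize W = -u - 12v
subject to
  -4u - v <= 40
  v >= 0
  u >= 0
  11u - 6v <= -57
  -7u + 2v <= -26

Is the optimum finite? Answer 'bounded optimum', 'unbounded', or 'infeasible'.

From the feasible point (27/2, 137/4), moving in the direction (6, 11) keeps every constraint satisfied while W decreases without bound.

unbounded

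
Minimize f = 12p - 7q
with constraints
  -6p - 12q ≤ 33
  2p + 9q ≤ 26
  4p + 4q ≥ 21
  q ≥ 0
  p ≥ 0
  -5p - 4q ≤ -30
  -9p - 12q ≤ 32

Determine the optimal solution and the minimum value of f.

p = 166/37, q = 70/37, minimum f = 1502/37

Feasible corners and f = 12p - 7q:
  (13, 0) → f = 156
  (166/37, 70/37) → f = 1502/37
  (6, 0) → f = 72

The optimum lies where 2p + 9q = 26 and -5p - 4q = -30.
Solving simultaneously gives p = 166/37, q = 70/37.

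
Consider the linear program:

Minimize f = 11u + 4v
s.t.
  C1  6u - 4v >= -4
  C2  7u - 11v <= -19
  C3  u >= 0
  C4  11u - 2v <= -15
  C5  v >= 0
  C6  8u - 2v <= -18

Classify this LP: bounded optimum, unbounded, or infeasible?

infeasible

The boundaries u = 0 and 8u - 2v = -18 meet at (0, 9), but that point violates 6u - 4v ≥ -4. Every candidate vertex is excluded by some other constraint, so the feasible region is empty.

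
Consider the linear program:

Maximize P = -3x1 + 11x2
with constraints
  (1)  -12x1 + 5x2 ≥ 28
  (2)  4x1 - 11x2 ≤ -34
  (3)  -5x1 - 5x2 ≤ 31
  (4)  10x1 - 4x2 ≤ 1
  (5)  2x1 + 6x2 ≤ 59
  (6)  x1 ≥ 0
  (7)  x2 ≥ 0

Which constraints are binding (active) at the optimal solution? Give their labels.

Extreme points and P = -3x1 + 11x2:
  (127/82, 382/41) → P = 8023/82
  (0, 28/5) → P = 308/5
  (0, 59/6) → P = 649/6

The maximum is at (0, 59/6). Substituting into each constraint, equality holds for (5) and (6); the remaining constraints have slack.

(5) and (6)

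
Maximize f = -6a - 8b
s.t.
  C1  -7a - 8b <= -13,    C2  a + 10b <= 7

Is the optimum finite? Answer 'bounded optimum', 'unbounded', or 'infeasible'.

From the feasible point (37/31, 18/31), moving in the direction (8, -7) keeps every constraint satisfied while f increases without bound.

unbounded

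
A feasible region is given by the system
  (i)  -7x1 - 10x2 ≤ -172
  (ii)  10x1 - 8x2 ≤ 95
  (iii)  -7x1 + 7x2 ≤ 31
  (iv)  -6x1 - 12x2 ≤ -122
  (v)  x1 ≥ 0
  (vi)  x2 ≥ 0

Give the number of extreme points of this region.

Intersecting each pair of boundary lines and keeping only the points that satisfy every inequality leaves:
  (1163/78, 1055/156)
  (894/119, 203/17)
  (913/14, 975/14)

3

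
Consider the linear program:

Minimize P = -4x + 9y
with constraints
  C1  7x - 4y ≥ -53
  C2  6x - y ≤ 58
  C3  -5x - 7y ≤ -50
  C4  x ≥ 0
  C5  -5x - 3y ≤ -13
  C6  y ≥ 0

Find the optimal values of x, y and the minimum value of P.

x = 456/47, y = 10/47, minimum P = -1734/47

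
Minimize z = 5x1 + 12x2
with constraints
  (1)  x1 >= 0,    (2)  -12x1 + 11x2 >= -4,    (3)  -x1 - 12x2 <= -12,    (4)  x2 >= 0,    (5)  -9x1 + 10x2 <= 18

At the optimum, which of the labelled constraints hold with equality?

(1) and (3)

Feasible corners and z = 5x1 + 12x2:
  (0, 1) → z = 12
  (0, 9/5) → z = 108/5
  (36/31, 28/31) → z = 516/31
  (34/3, 12) → z = 602/3

The minimum is at (0, 1). Substituting into each constraint, equality holds for (1) and (3); the remaining constraints have slack.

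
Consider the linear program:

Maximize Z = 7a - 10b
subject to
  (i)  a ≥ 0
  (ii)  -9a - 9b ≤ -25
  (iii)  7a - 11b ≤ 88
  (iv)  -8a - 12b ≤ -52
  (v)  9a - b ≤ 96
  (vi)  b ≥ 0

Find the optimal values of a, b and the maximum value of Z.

a = 32/3, b = 0, maximum Z = 224/3

Feasible corners and Z = 7a - 10b:
  (0, 13/3) → Z = -130/3
  (13/2, 0) → Z = 91/2
  (32/3, 0) → Z = 224/3
The feasible region is unbounded (it extends along (0, 1), (1, 9)), but Z strictly decreases along every unbounded feasible direction, so there is no improving ray and the maximum is attained at a vertex.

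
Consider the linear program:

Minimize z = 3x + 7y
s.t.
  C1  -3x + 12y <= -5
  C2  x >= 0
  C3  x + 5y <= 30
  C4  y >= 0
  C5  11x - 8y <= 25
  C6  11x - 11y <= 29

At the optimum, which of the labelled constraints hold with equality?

Vertices and z = 3x + 7y:
  (5/3, 0) → z = 5
  (65/27, 5/27) → z = 230/27
  (25/11, 0) → z = 75/11

The minimum is at (5/3, 0). Substituting into each constraint, equality holds for C1 and C4; the remaining constraints have slack.

C1 and C4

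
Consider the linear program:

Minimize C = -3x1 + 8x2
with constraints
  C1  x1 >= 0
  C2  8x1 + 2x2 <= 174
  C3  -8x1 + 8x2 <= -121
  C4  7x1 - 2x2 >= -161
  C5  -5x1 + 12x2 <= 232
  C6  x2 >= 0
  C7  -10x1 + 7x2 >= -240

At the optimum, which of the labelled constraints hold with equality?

Extreme points and C = -3x1 + 8x2:
  (817/40, 53/10) → C = -151/8
  (87/4, 0) → C = -261/4
  (121/8, 0) → C = -363/8

The minimum is at (87/4, 0). Substituting into each constraint, equality holds for C2 and C6; the remaining constraints have slack.

C2 and C6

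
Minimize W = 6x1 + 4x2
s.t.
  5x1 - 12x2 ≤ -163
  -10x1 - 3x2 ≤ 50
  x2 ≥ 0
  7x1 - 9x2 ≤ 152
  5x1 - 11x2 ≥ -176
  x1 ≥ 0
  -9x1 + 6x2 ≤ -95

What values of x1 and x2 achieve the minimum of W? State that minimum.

x1 = 353/13, x2 = 971/39, minimum W = 10238/39

Extreme points and W = 6x1 + 4x2:
  (1097/13, 1901/39) → W = 27350/39
  (353/13, 971/39) → W = 10238/39
  (407/4, 249/4) → W = 1719/2
  (2101/69, 2059/69) → W = 20842/69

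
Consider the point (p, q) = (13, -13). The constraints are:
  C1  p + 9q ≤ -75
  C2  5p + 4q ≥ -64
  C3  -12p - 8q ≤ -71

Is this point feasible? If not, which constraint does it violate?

Constraint C3: -12p - 8q = -52, which is not ≤ -71. All other constraints are satisfied.

not feasible — violates C3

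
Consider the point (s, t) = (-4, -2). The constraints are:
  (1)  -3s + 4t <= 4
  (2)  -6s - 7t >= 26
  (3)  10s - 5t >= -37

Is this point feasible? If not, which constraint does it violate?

(1): 4 ≤ 4 ✓
(2): 38 ≥ 26 ✓
(3): -30 ≥ -37 ✓

feasible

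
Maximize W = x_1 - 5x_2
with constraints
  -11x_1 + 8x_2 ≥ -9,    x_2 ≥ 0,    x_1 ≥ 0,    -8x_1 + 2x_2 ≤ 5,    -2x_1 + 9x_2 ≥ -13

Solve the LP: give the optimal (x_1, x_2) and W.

x_1 = 9/11, x_2 = 0, maximum W = 9/11

The feasible region is unbounded (it extends along (8, 11), (1, 4)), but W strictly decreases along every unbounded feasible direction, so there is no improving ray and the maximum is attained at a vertex.

The optimum lies where -11x_1 + 8x_2 = -9 and x_2 = 0.
Solving simultaneously gives x_1 = 9/11, x_2 = 0.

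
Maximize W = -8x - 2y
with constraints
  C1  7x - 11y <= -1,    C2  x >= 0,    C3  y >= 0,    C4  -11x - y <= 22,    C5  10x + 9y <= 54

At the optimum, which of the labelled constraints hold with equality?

C1 and C2

Corner points and W = -8x - 2y:
  (0, 1/11) → W = -2/11
  (585/173, 388/173) → W = -5456/173
  (0, 6) → W = -12

The maximum is at (0, 1/11). Substituting into each constraint, equality holds for C1 and C2; the remaining constraints have slack.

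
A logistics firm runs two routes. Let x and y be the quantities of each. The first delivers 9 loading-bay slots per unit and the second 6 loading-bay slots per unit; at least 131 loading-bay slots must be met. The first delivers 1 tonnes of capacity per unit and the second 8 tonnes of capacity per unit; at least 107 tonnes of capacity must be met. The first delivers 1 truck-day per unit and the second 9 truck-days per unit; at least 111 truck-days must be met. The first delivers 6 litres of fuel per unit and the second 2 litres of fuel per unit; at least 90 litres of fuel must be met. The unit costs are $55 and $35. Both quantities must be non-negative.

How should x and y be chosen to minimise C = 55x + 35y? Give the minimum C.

x = 11, y = 12, minimum C = 1025

Extreme points and C = 55x + 35y:
  (0, 45) → C = 1575
  (111, 0) → C = 6105
  (75, 4) → C = 4265
  (11, 12) → C = 1025
The feasible region is unbounded (it extends along (0, 1), (1, 0)), but C strictly increases along every unbounded feasible direction, so there is no improving ray and the minimum is attained at a vertex.

The optimum lies where x + 8y = 107 and 6x + 2y = 90.
Solving simultaneously gives x = 11, y = 12.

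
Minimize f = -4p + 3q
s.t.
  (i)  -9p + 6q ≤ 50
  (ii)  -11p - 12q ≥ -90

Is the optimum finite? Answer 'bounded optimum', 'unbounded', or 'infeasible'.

unbounded

From the feasible point (-10/29, 680/87), moving in the direction (12, -11) keeps every constraint satisfied while f decreases without bound.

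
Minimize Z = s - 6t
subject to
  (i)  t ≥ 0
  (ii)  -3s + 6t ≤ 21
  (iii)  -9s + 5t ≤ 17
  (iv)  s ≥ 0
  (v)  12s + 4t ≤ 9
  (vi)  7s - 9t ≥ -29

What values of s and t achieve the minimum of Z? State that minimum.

Vertices and Z = s - 6t:
  (0, 0) → Z = 0
  (3/4, 0) → Z = 3/4
  (0, 9/4) → Z = -27/2

At the optimal vertex, s = 0 and 12s + 4t = 9.
Solving simultaneously gives s = 0, t = 9/4.

s = 0, t = 9/4, minimum Z = -27/2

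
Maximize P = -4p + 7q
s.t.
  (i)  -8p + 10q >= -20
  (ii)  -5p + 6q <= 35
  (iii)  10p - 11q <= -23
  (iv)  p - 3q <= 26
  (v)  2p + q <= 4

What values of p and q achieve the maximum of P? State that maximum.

Vertices and P = -4p + 7q:
  (-29, -55/3) → P = -37/3
  (-11/17, 90/17) → P = 674/17
  (-355/19, -283/19) → P = -561/19
  (21/32, 43/16) → P = 259/16

The optimum lies where -5p + 6q = 35 and 2p + q = 4.
Solving simultaneously gives p = -11/17, q = 90/17.

p = -11/17, q = 90/17, maximum P = 674/17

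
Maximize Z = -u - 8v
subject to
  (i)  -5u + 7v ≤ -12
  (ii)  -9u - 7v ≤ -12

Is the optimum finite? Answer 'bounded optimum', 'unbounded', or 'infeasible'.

unbounded

From the feasible point (12/7, -24/49), moving in the direction (7, -9) keeps every constraint satisfied while Z increases without bound.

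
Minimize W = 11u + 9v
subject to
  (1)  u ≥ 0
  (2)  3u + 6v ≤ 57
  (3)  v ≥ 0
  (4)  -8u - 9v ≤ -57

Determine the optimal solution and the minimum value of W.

Feasible corners and W = 11u + 9v:
  (0, 19/2) → W = 171/2
  (0, 19/3) → W = 57
  (19, 0) → W = 209
  (57/8, 0) → W = 627/8

The binding constraints are u = 0 and -8u - 9v = -57.
Solving simultaneously gives u = 0, v = 19/3.

u = 0, v = 19/3, minimum W = 57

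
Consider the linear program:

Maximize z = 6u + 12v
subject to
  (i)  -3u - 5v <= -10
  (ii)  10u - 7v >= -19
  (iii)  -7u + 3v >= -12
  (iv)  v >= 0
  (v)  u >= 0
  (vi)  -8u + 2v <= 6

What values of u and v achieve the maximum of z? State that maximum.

u = 141/19, v = 253/19, maximum z = 3882/19

Feasible corners and z = 6u + 12v:
  (45/22, 17/22) → z = 237/11
  (0, 2) → z = 24
  (141/19, 253/19) → z = 3882/19
  (0, 19/7) → z = 228/7

At the optimal vertex, 10u - 7v = -19 and -7u + 3v = -12.
Solving simultaneously gives u = 141/19, v = 253/19.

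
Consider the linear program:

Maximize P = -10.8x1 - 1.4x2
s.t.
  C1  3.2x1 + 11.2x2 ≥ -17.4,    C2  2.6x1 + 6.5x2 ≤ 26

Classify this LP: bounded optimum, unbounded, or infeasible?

From the feasible point (48.59375, -15.4375), moving in the direction (-6.5, 2.6) keeps every constraint satisfied while P increases without bound.

unbounded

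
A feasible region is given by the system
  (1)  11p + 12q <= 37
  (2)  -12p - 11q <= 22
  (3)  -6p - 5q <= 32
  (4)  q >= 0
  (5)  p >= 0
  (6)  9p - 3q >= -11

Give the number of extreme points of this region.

3

Of the 15 pairwise boundary intersections, those satisfying every inequality are:
  (37/11, 0)
  (0, 37/12)
  (0, 0)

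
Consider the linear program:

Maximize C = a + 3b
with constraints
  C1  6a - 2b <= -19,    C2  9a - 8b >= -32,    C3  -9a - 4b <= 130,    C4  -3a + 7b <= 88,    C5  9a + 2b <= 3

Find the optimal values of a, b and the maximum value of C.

Extreme points and C = a + 3b:
  (-44/15, 7/10) → C = -5/6
  (-8, -29/2) → C = -103/2
  (-292/27, -49/6) → C = -1907/54

a = -44/15, b = 7/10, maximum C = -5/6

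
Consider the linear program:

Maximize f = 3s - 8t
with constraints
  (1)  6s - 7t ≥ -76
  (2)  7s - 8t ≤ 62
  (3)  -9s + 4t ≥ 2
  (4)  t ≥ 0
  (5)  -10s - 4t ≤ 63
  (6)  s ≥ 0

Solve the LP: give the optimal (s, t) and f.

Corner points and f = 3s - 8t:
  (290/39, 224/13) → f = -1502/13
  (0, 76/7) → f = -608/7
  (0, 1/2) → f = -4

At the optimal vertex, -9s + 4t = 2 and s = 0.
Solving simultaneously gives s = 0, t = 1/2.

s = 0, t = 1/2, maximum f = -4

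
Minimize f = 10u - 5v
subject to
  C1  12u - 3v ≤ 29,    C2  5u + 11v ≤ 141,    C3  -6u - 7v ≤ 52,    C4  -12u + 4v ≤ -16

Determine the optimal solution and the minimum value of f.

u = 185/38, v = 403/38, minimum f = -165/38

Vertices and f = 10u - 5v:
  (106/21, 221/21) → f = -15/7
  (47/102, -133/17) → f = 2230/51
  (185/38, 403/38) → f = -165/38
  (-8/9, -20/3) → f = 220/9

At the optimal vertex, 5u + 11v = 141 and -12u + 4v = -16.
Solving simultaneously gives u = 185/38, v = 403/38.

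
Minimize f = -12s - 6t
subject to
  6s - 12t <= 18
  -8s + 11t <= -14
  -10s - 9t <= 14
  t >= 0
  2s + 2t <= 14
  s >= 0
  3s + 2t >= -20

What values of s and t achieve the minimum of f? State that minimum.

s = 17/3, t = 4/3, minimum f = -76

Extreme points and f = -12s - 6t:
  (3, 0) → f = -36
  (17/3, 4/3) → f = -76
  (7/4, 0) → f = -21
  (91/19, 42/19) → f = -1344/19

At the optimal vertex, 6s - 12t = 18 and 2s + 2t = 14.
Solving simultaneously gives s = 17/3, t = 4/3.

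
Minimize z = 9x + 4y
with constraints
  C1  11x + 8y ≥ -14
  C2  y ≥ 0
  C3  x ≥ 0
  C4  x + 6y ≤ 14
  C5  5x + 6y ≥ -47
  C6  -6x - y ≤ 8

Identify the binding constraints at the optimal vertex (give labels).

C2 and C3

Feasible corners and z = 9x + 4y:
  (0, 0) → z = 0
  (14, 0) → z = 126
  (0, 7/3) → z = 28/3

The minimum is at (0, 0). Substituting into each constraint, equality holds for C2 and C3; the remaining constraints have slack.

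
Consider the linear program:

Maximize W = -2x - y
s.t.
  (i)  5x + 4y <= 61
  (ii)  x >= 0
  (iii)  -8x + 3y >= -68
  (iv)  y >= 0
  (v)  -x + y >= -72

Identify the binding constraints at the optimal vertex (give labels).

(ii) and (iv)

Extreme points and W = -2x - y:
  (0, 61/4) → W = -61/4
  (455/47, 148/47) → W = -1058/47
  (0, 0) → W = 0
  (17/2, 0) → W = -17

The maximum is at (0, 0). Substituting into each constraint, equality holds for (ii) and (iv); the remaining constraints have slack.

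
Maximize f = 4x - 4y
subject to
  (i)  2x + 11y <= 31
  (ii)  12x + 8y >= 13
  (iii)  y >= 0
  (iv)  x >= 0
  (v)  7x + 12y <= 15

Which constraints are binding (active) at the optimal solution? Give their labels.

Feasible corners and f = 4x - 4y:
  (13/12, 0) → f = 13/3
  (9/22, 89/88) → f = -53/22
  (15/7, 0) → f = 60/7

The maximum is at (15/7, 0). Substituting into each constraint, equality holds for (iii) and (v); the remaining constraints have slack.

(iii) and (v)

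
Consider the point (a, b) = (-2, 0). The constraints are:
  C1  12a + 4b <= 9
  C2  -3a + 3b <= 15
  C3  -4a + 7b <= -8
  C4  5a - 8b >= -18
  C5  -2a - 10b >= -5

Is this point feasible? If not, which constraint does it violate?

Constraint C3: -4a + 7b = 8, which is not ≤ -8. All other constraints are satisfied.

not feasible — violates C3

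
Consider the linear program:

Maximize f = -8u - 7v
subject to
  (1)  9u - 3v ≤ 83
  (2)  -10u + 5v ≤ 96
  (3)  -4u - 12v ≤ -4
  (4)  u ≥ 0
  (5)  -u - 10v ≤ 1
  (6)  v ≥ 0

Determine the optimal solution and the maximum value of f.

u = 0, v = 1/3, maximum f = -7/3

Feasible corners and f = -8u - 7v:
  (703/15, 1694/15) → f = -17482/15
  (83/9, 0) → f = -664/9
  (0, 96/5) → f = -672/5
  (0, 1/3) → f = -7/3
  (1, 0) → f = -8

The optimum lies where -4u - 12v = -4 and u = 0.
Solving simultaneously gives u = 0, v = 1/3.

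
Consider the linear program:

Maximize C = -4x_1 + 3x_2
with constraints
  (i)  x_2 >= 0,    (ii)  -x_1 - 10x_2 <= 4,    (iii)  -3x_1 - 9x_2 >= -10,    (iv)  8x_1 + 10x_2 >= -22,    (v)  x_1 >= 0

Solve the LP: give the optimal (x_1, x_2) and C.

Feasible corners and C = -4x_1 + 3x_2:
  (10/3, 0) → C = -40/3
  (0, 0) → C = 0
  (0, 10/9) → C = 10/3

At the optimal vertex, -3x_1 - 9x_2 = -10 and x_1 = 0.
Solving simultaneously gives x_1 = 0, x_2 = 10/9.

x_1 = 0, x_2 = 10/9, maximum C = 10/3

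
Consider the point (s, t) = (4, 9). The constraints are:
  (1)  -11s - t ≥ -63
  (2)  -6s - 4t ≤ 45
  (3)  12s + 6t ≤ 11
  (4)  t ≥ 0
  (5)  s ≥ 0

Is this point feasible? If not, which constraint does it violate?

not feasible — violates (3)

Constraint (3): 12s + 6t = 102, which is not ≤ 11. All other constraints are satisfied.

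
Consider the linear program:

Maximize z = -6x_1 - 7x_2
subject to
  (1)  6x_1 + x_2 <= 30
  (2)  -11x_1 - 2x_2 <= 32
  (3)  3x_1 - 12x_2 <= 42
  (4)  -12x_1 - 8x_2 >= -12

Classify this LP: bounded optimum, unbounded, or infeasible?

Feasible corners and z = -6x_1 - 7x_2:
  (-50/23, -93/23) → z = 951/23
  (-35/8, 129/16) → z = -483/16
  (20/7, -39/14) → z = 33/14
The feasible region has finitely many vertices and no improving ray; the maximum is 951/23 at (-50/23, -93/23).

bounded optimum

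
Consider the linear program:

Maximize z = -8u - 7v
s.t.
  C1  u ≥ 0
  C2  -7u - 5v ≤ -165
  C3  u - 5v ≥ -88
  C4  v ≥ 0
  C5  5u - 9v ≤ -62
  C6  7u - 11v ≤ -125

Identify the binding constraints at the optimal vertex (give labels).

Extreme points and z = -8u - 7v:
  (77/8, 781/40) → z = -8547/40
  (85/8, 145/8) → z = -1695/8
  (343/24, 491/24) → z = -6181/24

The maximum is at (85/8, 145/8). Substituting into each constraint, equality holds for C2 and C6; the remaining constraints have slack.

C2 and C6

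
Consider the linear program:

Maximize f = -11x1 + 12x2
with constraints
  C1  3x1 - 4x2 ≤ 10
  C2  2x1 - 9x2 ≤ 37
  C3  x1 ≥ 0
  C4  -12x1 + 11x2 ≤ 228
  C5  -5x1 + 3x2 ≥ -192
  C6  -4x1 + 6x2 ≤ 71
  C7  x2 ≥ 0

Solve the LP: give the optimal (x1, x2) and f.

The binding constraints are x1 = 0 and -4x1 + 6x2 = 71.
Solving simultaneously gives x1 = 0, x2 = 71/6.

x1 = 0, x2 = 71/6, maximum f = 142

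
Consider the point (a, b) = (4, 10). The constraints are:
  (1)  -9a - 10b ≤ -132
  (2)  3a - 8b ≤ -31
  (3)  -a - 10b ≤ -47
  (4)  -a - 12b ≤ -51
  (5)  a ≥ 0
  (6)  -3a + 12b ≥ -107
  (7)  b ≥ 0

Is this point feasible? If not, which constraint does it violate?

(1): -136 ≤ -132 ✓
(2): -68 ≤ -31 ✓
(3): -104 ≤ -47 ✓
(4): -124 ≤ -51 ✓
(5): 4 ≥ 0 ✓
(6): 108 ≥ -107 ✓
(7): 10 ≥ 0 ✓

feasible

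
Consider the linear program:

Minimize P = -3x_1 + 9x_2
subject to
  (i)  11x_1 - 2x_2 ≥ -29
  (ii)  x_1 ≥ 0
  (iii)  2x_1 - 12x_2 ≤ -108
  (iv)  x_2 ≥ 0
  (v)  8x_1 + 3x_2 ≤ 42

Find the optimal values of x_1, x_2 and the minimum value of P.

x_1 = 30/17, x_2 = 158/17, minimum P = 1332/17

Corner points and P = -3x_1 + 9x_2:
  (0, 9) → P = 81
  (0, 14) → P = 126
  (30/17, 158/17) → P = 1332/17

The binding constraints are 2x_1 - 12x_2 = -108 and 8x_1 + 3x_2 = 42.
Solving simultaneously gives x_1 = 30/17, x_2 = 158/17.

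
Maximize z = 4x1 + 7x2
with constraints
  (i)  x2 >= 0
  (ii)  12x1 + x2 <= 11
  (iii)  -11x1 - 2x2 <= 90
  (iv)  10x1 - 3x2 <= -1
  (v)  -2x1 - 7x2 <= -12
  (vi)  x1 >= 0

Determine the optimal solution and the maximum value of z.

Corner points and z = 4x1 + 7x2:
  (16/23, 61/23) → z = 491/23
  (0, 11) → z = 77
  (29/76, 61/38) → z = 485/38
  (0, 12/7) → z = 12

At the optimal vertex, 12x1 + x2 = 11 and x1 = 0.
Solving simultaneously gives x1 = 0, x2 = 11.

x1 = 0, x2 = 11, maximum z = 77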